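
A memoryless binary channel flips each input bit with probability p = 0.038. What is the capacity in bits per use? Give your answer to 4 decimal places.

Binary symmetric channel: C = 1 − h₂(ε) where h₂ is the binary entropy function.
h₂(0.038) = −0.038·log₂0.038 − 0.962·log₂0.962 = 0.2330.
C = 1 − 0.2330 = 0.7670 bits per channel use.

0.7670 bits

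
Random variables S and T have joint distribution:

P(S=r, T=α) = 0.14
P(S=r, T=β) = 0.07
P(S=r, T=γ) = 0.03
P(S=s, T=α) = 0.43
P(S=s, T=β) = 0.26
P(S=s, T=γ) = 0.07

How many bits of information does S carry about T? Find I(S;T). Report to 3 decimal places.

Marginals: p(S) = (0.2400, 0.7600), p(T) = (0.5700, 0.3300, 0.1000).
I(S;T) = Σ p(x,y)·log₂[p(x,y)/(p(x)p(y))].
  (r,α): 0.14·log₂(1.0234) = 0.0047
  (r,β): 0.07·log₂(0.8838) = -0.0125
  (r,γ): 0.03·log₂(1.2500) = 0.0097
  (s,α): 0.43·log₂(0.9926) = -0.0046
  (s,β): 0.26·log₂(1.0367) = 0.0135
  (s,γ): 0.07·log₂(0.9211) = -0.0083
Sum = 0.002 bits.

0.002 bits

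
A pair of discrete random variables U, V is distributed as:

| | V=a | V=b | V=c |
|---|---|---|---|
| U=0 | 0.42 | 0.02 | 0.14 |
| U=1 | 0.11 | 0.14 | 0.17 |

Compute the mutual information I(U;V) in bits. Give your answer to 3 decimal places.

Marginals: p(U) = (0.5800, 0.4200), p(V) = (0.5300, 0.1600, 0.3100).
I(U;V) = H(U) + H(V) − H(U,V).
H(U) = 0.9815, H(V) = 1.4323, H(U,V) = 2.2176.
I(U;V) = 0.9815 + 1.4323 − 2.2176 = 0.196 bits.

0.196 bits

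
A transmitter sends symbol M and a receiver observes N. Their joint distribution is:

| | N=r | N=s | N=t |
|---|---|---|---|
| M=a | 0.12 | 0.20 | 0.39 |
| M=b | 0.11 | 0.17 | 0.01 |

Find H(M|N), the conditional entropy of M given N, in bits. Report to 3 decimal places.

Chain rule: H(M|N) = H(M,N) − H(N).
Marginals: p(M) = (0.7100, 0.2900), p(N) = (0.2300, 0.3700, 0.4000).
H(M,N) = 2.2126 bits; H(N) = 1.5472 bits.
H(M|N) = 2.2126 − 1.5472 = 0.665 bits.

0.665 bits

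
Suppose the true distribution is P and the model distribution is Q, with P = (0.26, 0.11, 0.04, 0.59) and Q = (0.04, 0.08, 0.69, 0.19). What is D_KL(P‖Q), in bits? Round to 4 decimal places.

1.5528 bits

D(P‖Q) = Σ p·log₂(p/q).
  0.26·log₂(0.26/0.04) = 0.70211
  0.11·log₂(0.11/0.08) = 0.05054
  0.04·log₂(0.04/0.69) = -0.16434
  0.59·log₂(0.59/0.19) = 0.96448
D(P‖Q) = 1.5528 bits.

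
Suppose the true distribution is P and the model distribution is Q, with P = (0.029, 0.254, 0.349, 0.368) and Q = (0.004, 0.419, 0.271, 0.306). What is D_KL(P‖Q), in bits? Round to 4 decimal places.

0.1248 bits

D(P‖Q) = Σ p·log₂(p/q).
  0.029·log₂(0.029/0.004) = 0.08288
  0.254·log₂(0.254/0.419) = -0.18342
  0.349·log₂(0.349/0.271) = 0.12736
  0.368·log₂(0.368/0.306) = 0.09795
D(P‖Q) = 0.1248 bits.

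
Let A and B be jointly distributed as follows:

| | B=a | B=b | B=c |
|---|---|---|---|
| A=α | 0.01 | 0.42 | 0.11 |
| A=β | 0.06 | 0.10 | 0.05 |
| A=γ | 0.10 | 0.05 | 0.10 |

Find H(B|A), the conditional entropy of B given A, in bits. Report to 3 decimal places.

Marginals: p(A) = (0.5400, 0.2100, 0.2500), p(B) = (0.1700, 0.5700, 0.2600).
H(B|A) = Σ p(A) · H(B|A=·).
  A=α: p=0.5400, H(B|A=α) = 0.8562
  A=β: p=0.2100, H(B|A=β) = 1.5190
  A=γ: p=0.2500, H(B|A=γ) = 1.5219
Weighted sum = 1.162 bits.

1.162 bits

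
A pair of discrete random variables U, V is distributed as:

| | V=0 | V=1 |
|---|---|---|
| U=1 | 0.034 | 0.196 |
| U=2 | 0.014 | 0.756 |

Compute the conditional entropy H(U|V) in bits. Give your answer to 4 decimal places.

Marginals: p(U) = (0.2300, 0.7700), p(V) = (0.0480, 0.9520).
H(U|V) = Σ p(V) · H(U|V=·).
  V=0: p=0.0480, H(U|V=0) = 0.8709
  V=1: p=0.9520, H(U|V=1) = 0.7335
Weighted sum = 0.7401 bits.

0.7401 bits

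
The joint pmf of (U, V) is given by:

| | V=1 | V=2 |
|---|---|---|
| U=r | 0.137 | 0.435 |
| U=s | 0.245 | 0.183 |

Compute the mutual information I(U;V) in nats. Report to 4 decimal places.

0.0580 nats

Marginals: p(U) = (0.5720, 0.4280), p(V) = (0.3820, 0.6180).
I(U;V) = Σ p(x,y)·ln[p(x,y)/(p(x)p(y))].
  (r,1): 0.137·ln(0.6270) = -0.06395
  (r,2): 0.435·ln(1.2306) = 0.09025
  (s,1): 0.245·ln(1.4985) = 0.09910
  (s,2): 0.183·ln(0.6919) = -0.06741
Sum = 0.0580 nats.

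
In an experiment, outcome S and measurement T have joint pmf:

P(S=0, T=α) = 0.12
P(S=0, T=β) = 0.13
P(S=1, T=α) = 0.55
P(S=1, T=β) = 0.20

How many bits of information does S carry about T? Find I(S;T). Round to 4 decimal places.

Marginals: p(S) = (0.2500, 0.7500), p(T) = (0.6700, 0.3300).
I(S;T) = H(S) + H(T) − H(S,T).
H(S) = 0.8113, H(T) = 0.9149, H(S,T) = 1.6885.
I(S;T) = 0.8113 + 0.9149 − 1.6885 = 0.0377 bits.

0.0377 bits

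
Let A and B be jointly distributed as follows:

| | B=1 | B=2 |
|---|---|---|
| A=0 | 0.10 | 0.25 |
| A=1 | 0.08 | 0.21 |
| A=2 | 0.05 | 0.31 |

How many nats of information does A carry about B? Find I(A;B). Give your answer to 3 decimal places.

Marginals: p(A) = (0.3500, 0.2900, 0.3600), p(B) = (0.2300, 0.7700).
I(A;B) = Σ p(x,y)·ln[p(x,y)/(p(x)p(y))].
  (0,1): 0.10·ln(1.2422) = 0.0217
  (0,2): 0.25·ln(0.9276) = -0.0188
  (1,1): 0.08·ln(1.1994) = 0.0145
  (1,2): 0.21·ln(0.9404) = -0.0129
  (2,1): 0.05·ln(0.6039) = -0.0252
  (2,2): 0.31·ln(1.1183) = 0.0347
Sum = 0.014 nats.

0.014 nats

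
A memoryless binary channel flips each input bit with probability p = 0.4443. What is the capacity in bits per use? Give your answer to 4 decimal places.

0.0090 bits

Binary symmetric channel: C = 1 − h₂(ε) where h₂ is the binary entropy function.
h₂(0.4443) = −0.4443·log₂0.4443 − 0.5557·log₂0.5557 = 0.9910.
C = 1 − 0.9910 = 0.0090 bits per channel use.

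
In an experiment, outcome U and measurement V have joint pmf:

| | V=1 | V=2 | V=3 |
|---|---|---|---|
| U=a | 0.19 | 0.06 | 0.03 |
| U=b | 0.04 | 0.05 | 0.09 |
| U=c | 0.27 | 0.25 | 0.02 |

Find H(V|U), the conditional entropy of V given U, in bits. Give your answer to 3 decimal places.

Chain rule: H(V|U) = H(U,V) − H(U).
Marginals: p(U) = (0.2800, 0.1800, 0.5400), p(V) = (0.5000, 0.3600, 0.1400).
H(U,V) = 2.6879 bits; H(U) = 1.4396 bits.
H(V|U) = 2.6879 − 1.4396 = 1.248 bits.

1.248 bits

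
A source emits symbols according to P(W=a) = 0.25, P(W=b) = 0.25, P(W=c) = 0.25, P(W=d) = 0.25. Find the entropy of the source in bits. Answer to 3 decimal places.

H(W) = −Σ p·log₂ p.
  −(0.25)·log₂(0.25) = 0.5000
  −(0.25)·log₂(0.25) = 0.5000
  −(0.25)·log₂(0.25) = 0.5000
  −(0.25)·log₂(0.25) = 0.5000
Sum: 0.5000 + 0.5000 + 0.5000 + 0.5000 = 2.000 bits.

2.000 bits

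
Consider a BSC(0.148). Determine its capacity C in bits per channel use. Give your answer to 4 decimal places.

0.3952 bits

Binary symmetric channel: C = 1 − h₂(ε) where h₂ is the binary entropy function.
h₂(0.148) = −0.148·log₂0.148 − 0.852·log₂0.852 = 0.6048.
C = 1 − 0.6048 = 0.3952 bits per channel use.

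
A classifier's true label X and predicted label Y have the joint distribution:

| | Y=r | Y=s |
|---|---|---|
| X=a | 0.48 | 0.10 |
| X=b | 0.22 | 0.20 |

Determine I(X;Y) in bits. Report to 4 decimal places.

Marginals: p(X) = (0.5800, 0.4200), p(Y) = (0.7000, 0.3000).
I(X;Y) = Σ p(x,y)·log₂[p(x,y)/(p(x)p(y))].
  (a,r): 0.48·log₂(1.1823) = 0.11595
  (a,s): 0.10·log₂(0.5747) = -0.07991
  (b,r): 0.22·log₂(0.7483) = -0.09203
  (b,s): 0.20·log₂(1.5873) = 0.13332
Sum = 0.0773 bits.

0.0773 bits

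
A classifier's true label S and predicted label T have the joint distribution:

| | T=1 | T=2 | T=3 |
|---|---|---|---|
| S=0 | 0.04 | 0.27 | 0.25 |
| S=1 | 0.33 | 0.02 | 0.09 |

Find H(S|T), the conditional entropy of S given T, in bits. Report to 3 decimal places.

0.571 bits

Chain rule: H(S|T) = H(S,T) − H(T).
Marginals: p(S) = (0.5600, 0.4400), p(T) = (0.3700, 0.2900, 0.3400).
H(S,T) = 2.1491 bits; H(T) = 1.5778 bits.
H(S|T) = 2.1491 − 1.5778 = 0.571 bits.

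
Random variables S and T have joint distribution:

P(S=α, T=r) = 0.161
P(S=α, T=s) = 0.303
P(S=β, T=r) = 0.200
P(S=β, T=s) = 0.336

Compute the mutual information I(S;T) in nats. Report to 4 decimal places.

Marginals: p(S) = (0.4640, 0.5360), p(T) = (0.3610, 0.6390).
I(S;T) = H(S) + H(T) − H(S,T).
H(S) = 0.6906, H(T) = 0.6540, H(S,T) = 1.3442.
I(S;T) = 0.6906 + 0.6540 − 1.3442 = 0.0004 nats.

0.0004 nats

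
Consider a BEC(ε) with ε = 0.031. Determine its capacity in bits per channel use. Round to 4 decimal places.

Binary erasure channel: capacity C = 1 − ε.
C = 1 − 0.031 = 0.9690 bits per channel use.

0.9690 bits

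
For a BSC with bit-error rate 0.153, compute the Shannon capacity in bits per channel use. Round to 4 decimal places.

Binary symmetric channel: C = 1 − h₂(ε) where h₂ is the binary entropy function.
h₂(0.153) = −0.153·log₂0.153 − 0.847·log₂0.847 = 0.6173.
C = 1 − 0.6173 = 0.3827 bits per channel use.

0.3827 bits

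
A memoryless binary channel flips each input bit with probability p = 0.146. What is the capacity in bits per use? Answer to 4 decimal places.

Binary symmetric channel: C = 1 − h₂(ε) where h₂ is the binary entropy function.
h₂(0.146) = −0.146·log₂0.146 − 0.854·log₂0.854 = 0.5997.
C = 1 − 0.5997 = 0.4003 bits per channel use.

0.4003 bits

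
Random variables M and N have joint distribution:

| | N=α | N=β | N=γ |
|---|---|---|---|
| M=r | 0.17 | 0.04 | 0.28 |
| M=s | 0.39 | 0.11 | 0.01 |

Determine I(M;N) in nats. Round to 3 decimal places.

0.219 nats

Marginals: p(M) = (0.4900, 0.5100), p(N) = (0.5600, 0.1500, 0.2900).
I(M;N) = H(M) + H(N) − H(M,N).
H(M) = 0.6929, H(N) = 0.9682, H(M,N) = 1.4425.
I(M;N) = 0.6929 + 0.9682 − 1.4425 = 0.219 nats.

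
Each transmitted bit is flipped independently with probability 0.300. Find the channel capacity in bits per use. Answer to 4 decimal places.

Binary symmetric channel: C = 1 − h₂(ε) where h₂ is the binary entropy function.
h₂(0.300) = −0.300·log₂0.300 − 0.700·log₂0.700 = 0.8813.
C = 1 − 0.8813 = 0.1187 bits per channel use.

0.1187 bits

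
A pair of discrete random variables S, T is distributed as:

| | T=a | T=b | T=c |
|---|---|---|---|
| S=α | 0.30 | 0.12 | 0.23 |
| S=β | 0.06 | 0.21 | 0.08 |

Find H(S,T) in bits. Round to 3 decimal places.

2.384 bits

H(S,T) = −Σ p(x,y)·log₂ p(x,y) over all 6 cells.
  cell (α,a): −0.30·log₂0.30 = 0.5211
  cell (α,b): −0.12·log₂0.12 = 0.3671
  cell (α,c): −0.23·log₂0.23 = 0.4877
  cell (β,a): −0.06·log₂0.06 = 0.2435
  cell (β,b): −0.21·log₂0.21 = 0.4728
  cell (β,c): −0.08·log₂0.08 = 0.2915
Sum = 2.384 bits.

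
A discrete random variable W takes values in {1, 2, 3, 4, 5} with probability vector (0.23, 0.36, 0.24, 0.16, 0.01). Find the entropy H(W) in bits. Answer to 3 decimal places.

2.002 bits

H(W) = −Σ p·log₂ p.
  −(0.23)·log₂(0.23) = 0.4877
  −(0.36)·log₂(0.36) = 0.5306
  −(0.24)·log₂(0.24) = 0.4941
  −(0.16)·log₂(0.16) = 0.4230
  −(0.01)·log₂(0.01) = 0.0664
Sum: 0.4877 + 0.5306 + 0.4941 + 0.4230 + 0.0664 = 2.002 bits.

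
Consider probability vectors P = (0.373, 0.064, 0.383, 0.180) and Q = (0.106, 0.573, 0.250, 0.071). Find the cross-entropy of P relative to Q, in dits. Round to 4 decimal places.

H(P,Q) = −Σ p·log₁₀ q.
  −0.373·log₁₀(0.106) = 0.36356
  −0.064·log₁₀(0.573) = 0.01548
  −0.383·log₁₀(0.250) = 0.23059
  −0.180·log₁₀(0.071) = 0.20677
H(P,Q) = 0.8164 dits.

0.8164 dits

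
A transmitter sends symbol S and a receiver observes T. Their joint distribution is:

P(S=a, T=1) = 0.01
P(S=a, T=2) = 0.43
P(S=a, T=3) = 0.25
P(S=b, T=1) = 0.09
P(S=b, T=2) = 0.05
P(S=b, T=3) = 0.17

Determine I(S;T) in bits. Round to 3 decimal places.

0.206 bits

Marginals: p(S) = (0.6900, 0.3100), p(T) = (0.1000, 0.4800, 0.4200).
I(S;T) = H(S) + H(T) − H(S,T).
H(S) = 0.8932, H(T) = 1.3661, H(S,T) = 2.0533.
I(S;T) = 0.8932 + 1.3661 − 2.0533 = 0.206 bits.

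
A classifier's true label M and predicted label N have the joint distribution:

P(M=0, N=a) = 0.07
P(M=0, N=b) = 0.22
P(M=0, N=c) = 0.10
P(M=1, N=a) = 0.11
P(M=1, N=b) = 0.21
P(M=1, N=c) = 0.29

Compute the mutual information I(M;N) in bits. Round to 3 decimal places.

Marginals: p(M) = (0.3900, 0.6100), p(N) = (0.1800, 0.4300, 0.3900).
I(M;N) = Σ p(x,y)·log₂[p(x,y)/(p(x)p(y))].
  (0,a): 0.07·log₂(0.9972) = -0.0003
  (0,b): 0.22·log₂(1.3119) = 0.0862
  (0,c): 0.10·log₂(0.6575) = -0.0605
  (1,a): 0.11·log₂(1.0018) = 0.0003
  (1,b): 0.21·log₂(0.8006) = -0.0674
  (1,c): 0.29·log₂(1.2190) = 0.0829
Sum = 0.041 bits.

0.041 bits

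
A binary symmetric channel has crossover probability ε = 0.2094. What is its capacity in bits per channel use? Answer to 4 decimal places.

Binary symmetric channel: C = 1 − h₂(ε) where h₂ is the binary entropy function.
h₂(0.2094) = −0.2094·log₂0.2094 − 0.7906·log₂0.7906 = 0.7403.
C = 1 − 0.7403 = 0.2597 bits per channel use.

0.2597 bits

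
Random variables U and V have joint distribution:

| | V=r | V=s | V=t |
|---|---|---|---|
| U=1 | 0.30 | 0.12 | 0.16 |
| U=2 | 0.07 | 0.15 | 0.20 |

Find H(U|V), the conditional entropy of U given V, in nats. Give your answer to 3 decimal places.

Chain rule: H(U|V) = H(U,V) − H(V).
Marginals: p(U) = (0.5800, 0.4200), p(V) = (0.3700, 0.2700, 0.3600).
H(U,V) = 1.7014 nats; H(V) = 1.0892 nats.
H(U|V) = 1.7014 − 1.0892 = 0.612 nats.

0.612 nats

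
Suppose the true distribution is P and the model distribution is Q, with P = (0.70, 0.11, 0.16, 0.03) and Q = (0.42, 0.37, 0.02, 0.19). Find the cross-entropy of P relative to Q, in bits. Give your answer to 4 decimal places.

2.0088 bits

H(P,Q) = −Σ p·log₂ q.
  −0.70·log₂(0.42) = 0.87608
  −0.11·log₂(0.37) = 0.15778
  −0.16·log₂(0.02) = 0.90302
  −0.03·log₂(0.19) = 0.07188
H(P,Q) = 2.0088 bits.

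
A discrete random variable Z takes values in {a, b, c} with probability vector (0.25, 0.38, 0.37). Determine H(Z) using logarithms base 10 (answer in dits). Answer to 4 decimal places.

0.4700 dits

H(Z) = −Σ p·log₁₀ p.
  −(0.25)·log₁₀(0.25) = 0.15051
  −(0.38)·log₁₀(0.38) = 0.15968
  −(0.37)·log₁₀(0.37) = 0.15977
Sum: 0.15051 + 0.15968 + 0.15977 = 0.4700 dits.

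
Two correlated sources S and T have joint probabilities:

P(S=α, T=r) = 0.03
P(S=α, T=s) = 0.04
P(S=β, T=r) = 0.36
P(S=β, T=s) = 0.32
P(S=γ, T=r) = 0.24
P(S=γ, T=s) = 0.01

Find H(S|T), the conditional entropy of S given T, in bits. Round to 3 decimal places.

1.004 bits

Chain rule: H(S|T) = H(S,T) − H(T).
Marginals: p(S) = (0.0700, 0.6800, 0.2500), p(T) = (0.6300, 0.3700).
H(S,T) = 1.9547 bits; H(T) = 0.9507 bits.
H(S|T) = 1.9547 − 0.9507 = 1.004 bits.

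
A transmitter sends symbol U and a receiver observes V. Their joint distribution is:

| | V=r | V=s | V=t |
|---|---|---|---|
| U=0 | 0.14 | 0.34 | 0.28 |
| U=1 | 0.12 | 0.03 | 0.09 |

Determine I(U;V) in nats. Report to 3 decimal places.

0.062 nats

Marginals: p(U) = (0.7600, 0.2400), p(V) = (0.2600, 0.3700, 0.3700).
I(U;V) = Σ p(x,y)·ln[p(x,y)/(p(x)p(y))].
  (0,r): 0.14·ln(0.7085) = -0.0482
  (0,s): 0.34·ln(1.2091) = 0.0646
  (0,t): 0.28·ln(0.9957) = -0.0012
  (1,r): 0.12·ln(1.9231) = 0.0785
  (1,s): 0.03·ln(0.3378) = -0.0326
  (1,t): 0.09·ln(1.0135) = 0.0012
Sum = 0.062 nats.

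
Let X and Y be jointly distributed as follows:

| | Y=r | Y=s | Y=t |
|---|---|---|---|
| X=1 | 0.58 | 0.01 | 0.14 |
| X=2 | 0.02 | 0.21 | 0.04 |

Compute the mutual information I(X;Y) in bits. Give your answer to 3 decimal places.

0.519 bits

Marginals: p(X) = (0.7300, 0.2700), p(Y) = (0.6000, 0.2200, 0.1800).
I(X;Y) = H(X) + H(Y) − H(X,Y).
H(X) = 0.8415, H(Y) = 1.3681, H(X,Y) = 1.6908.
I(X;Y) = 0.8415 + 1.3681 − 1.6908 = 0.519 bits.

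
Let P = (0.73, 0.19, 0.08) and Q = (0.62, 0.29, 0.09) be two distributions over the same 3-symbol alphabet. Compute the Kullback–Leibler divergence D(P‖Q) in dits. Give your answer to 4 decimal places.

D(P‖Q) = Σ p·log₁₀(p/q).
  0.73·log₁₀(0.73/0.62) = 0.05178
  0.19·log₁₀(0.19/0.29) = -0.03489
  0.08·log₁₀(0.08/0.09) = -0.00409
D(P‖Q) = 0.0128 dits.

0.0128 dits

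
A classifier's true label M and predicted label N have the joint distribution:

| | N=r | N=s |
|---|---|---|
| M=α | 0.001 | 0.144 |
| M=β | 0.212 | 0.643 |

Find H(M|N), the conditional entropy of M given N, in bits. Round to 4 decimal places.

Chain rule: H(M|N) = H(M,N) − H(N).
Marginals: p(M) = (0.1450, 0.8550), p(N) = (0.2130, 0.7870).
H(M,N) = 1.2967 bits; H(N) = 0.7472 bits.
H(M|N) = 1.2967 − 0.7472 = 0.5495 bits.

0.5495 bits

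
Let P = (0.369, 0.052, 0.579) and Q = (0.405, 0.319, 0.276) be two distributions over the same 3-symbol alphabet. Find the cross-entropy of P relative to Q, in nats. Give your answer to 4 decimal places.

1.1383 nats

H(P,Q) = −Σ p·ln q.
  −0.369·ln(0.405) = 0.33353
  −0.052·ln(0.319) = 0.05941
  −0.579·ln(0.276) = 0.74538
H(P,Q) = 1.1383 nats.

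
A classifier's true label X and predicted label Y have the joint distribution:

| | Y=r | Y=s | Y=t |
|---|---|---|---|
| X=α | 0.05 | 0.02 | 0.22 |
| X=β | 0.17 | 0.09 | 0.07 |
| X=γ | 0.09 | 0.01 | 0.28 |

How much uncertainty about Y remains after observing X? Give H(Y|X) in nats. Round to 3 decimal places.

Chain rule: H(Y|X) = H(X,Y) − H(X).
Marginals: p(X) = (0.2900, 0.3300, 0.3800), p(Y) = (0.3100, 0.1200, 0.5700).
H(X,Y) = 1.8844 nats; H(X) = 1.0925 nats.
H(Y|X) = 1.8844 − 1.0925 = 0.792 nats.

0.792 nats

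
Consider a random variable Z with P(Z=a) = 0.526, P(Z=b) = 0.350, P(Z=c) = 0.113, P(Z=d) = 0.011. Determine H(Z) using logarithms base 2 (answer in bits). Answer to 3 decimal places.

1.445 bits

H(Z) = −Σ p·log₂ p.
  −(0.526)·log₂(0.526) = 0.4875
  −(0.350)·log₂(0.350) = 0.5301
  −(0.113)·log₂(0.113) = 0.3555
  −(0.011)·log₂(0.011) = 0.0716
Sum: 0.4875 + 0.5301 + 0.3555 + 0.0716 = 1.445 bits.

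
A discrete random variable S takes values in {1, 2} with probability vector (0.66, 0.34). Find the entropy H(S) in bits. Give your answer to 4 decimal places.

0.9248 bits

H(S) = −Σ p·log₂ p.
  −(0.66)·log₂(0.66) = 0.39564
  −(0.34)·log₂(0.34) = 0.52917
Sum: 0.39564 + 0.52917 = 0.9248 bits.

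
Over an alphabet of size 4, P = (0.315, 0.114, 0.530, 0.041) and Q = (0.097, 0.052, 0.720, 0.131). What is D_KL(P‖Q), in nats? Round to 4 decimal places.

0.2505 nats

D(P‖Q) = Σ p·ln(p/q).
  0.315·ln(0.315/0.097) = 0.37103
  0.114·ln(0.114/0.052) = 0.08948
  0.530·ln(0.530/0.720) = -0.16238
  0.041·ln(0.041/0.131) = -0.04763
D(P‖Q) = 0.2505 nats.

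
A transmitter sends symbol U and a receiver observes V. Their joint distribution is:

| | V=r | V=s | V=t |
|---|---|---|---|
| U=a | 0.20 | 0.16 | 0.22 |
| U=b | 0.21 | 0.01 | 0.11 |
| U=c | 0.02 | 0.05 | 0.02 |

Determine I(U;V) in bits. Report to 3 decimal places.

0.131 bits

Marginals: p(U) = (0.5800, 0.3300, 0.0900), p(V) = (0.4300, 0.2200, 0.3500).
I(U;V) = H(U) + H(V) − H(U,V).
H(U) = 1.2963, H(V) = 1.5342, H(U,V) = 2.6994.
I(U;V) = 1.2963 + 1.5342 − 2.6994 = 0.131 bits.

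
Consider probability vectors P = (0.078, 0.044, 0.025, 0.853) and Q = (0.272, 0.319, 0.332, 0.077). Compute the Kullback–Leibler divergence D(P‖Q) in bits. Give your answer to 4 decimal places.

D(P‖Q) = Σ p·log₂(p/q).
  0.078·log₂(0.078/0.272) = -0.14056
  0.044·log₂(0.044/0.319) = -0.12575
  0.025·log₂(0.025/0.332) = -0.09328
  0.853·log₂(0.853/0.077) = 2.95958
D(P‖Q) = 2.6000 bits.

2.6000 bits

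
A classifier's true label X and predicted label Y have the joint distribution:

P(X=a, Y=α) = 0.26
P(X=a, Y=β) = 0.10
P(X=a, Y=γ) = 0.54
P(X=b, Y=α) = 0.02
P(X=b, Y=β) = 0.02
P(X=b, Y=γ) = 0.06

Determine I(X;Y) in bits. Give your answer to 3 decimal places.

Marginals: p(X) = (0.9000, 0.1000), p(Y) = (0.2800, 0.1200, 0.6000).
I(X;Y) = H(X) + H(Y) − H(X,Y).
H(X) = 0.4690, H(Y) = 1.3235, H(X,Y) = 1.7868.
I(X;Y) = 0.4690 + 1.3235 − 1.7868 = 0.006 bits.

0.006 bits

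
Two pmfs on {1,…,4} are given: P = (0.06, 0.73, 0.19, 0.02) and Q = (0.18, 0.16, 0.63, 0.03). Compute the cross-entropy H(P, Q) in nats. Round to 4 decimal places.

H(P,Q) = −Σ p·ln q.
  −0.06·ln(0.18) = 0.10289
  −0.73·ln(0.16) = 1.33778
  −0.19·ln(0.63) = 0.08779
  −0.02·ln(0.03) = 0.07013
H(P,Q) = 1.5986 nats.

1.5986 nats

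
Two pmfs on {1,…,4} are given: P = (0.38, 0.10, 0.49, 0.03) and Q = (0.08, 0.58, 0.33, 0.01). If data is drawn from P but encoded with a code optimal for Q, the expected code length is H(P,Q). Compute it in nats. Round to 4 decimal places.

1.6956 nats

H(P,Q) = −Σ p·ln q.
  −0.38·ln(0.08) = 0.95978
  −0.10·ln(0.58) = 0.05447
  −0.49·ln(0.33) = 0.54324
  −0.03·ln(0.01) = 0.13816
H(P,Q) = 1.6956 nats.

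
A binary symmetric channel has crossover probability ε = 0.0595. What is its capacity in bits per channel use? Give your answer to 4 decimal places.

0.6745 bits

Binary symmetric channel: C = 1 − h₂(ε) where h₂ is the binary entropy function.
h₂(0.0595) = −0.0595·log₂0.0595 − 0.9405·log₂0.9405 = 0.3255.
C = 1 − 0.3255 = 0.6745 bits per channel use.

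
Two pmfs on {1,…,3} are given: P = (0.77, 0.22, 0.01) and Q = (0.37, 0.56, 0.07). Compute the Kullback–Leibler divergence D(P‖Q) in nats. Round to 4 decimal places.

0.3393 nats

D(P‖Q) = Σ p·ln(p/q).
  0.77·ln(0.77/0.37) = 0.56432
  0.22·ln(0.22/0.56) = -0.20555
  0.01·ln(0.01/0.07) = -0.01946
D(P‖Q) = 0.3393 nats.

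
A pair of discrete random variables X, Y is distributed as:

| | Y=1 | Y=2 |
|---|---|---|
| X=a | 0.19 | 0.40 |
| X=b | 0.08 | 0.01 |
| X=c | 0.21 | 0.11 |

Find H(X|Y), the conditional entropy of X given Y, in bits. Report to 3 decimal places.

Chain rule: H(X|Y) = H(X,Y) − H(Y).
Marginals: p(X) = (0.5900, 0.0900, 0.3200), p(Y) = (0.4800, 0.5200).
H(X,Y) = 2.1651 bits; H(Y) = 0.9988 bits.
H(X|Y) = 2.1651 − 0.9988 = 1.166 bits.

1.166 bits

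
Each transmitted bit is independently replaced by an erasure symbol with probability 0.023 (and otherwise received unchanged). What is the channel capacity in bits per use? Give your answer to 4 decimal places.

0.9770 bits

Binary erasure channel: capacity C = 1 − ε.
C = 1 − 0.023 = 0.9770 bits per channel use.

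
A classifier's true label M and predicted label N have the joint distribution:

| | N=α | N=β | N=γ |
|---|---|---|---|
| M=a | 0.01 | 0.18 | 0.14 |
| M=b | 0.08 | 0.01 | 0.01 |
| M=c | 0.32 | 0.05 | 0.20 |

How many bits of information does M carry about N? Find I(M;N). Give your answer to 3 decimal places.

Marginals: p(M) = (0.3300, 0.1000, 0.5700), p(N) = (0.4100, 0.2400, 0.3500).
I(M;N) = H(M) + H(N) − H(M,N).
H(M) = 1.3223, H(N) = 1.5516, H(M,N) = 2.5398.
I(M;N) = 1.3223 + 1.5516 − 2.5398 = 0.334 bits.

0.334 bits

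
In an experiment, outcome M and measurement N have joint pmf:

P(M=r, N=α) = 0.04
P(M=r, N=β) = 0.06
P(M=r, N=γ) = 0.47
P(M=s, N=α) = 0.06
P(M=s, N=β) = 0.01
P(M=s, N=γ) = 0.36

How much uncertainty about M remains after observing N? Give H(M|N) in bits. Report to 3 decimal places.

Marginals: p(M) = (0.5700, 0.4300), p(N) = (0.1000, 0.0700, 0.8300).
H(M|N) = Σ p(N) · H(M|N=·).
  N=α: p=0.1000, H(M|N=α) = 0.9710
  N=β: p=0.0700, H(M|N=β) = 0.5917
  N=γ: p=0.8300, H(M|N=γ) = 0.9873
Weighted sum = 0.958 bits.

0.958 bits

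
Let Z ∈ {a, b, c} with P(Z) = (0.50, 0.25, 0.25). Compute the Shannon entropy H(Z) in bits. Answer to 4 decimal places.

H(Z) = −Σ p·log₂ p.
  −(0.50)·log₂(0.50) = 0.50000
  −(0.25)·log₂(0.25) = 0.50000
  −(0.25)·log₂(0.25) = 0.50000
Sum: 0.50000 + 0.50000 + 0.50000 = 1.5000 bits.

1.5000 bits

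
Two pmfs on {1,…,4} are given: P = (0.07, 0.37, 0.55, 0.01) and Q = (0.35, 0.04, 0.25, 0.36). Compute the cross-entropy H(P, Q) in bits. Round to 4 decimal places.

H(P,Q) = −Σ p·log₂ q.
  −0.07·log₂(0.35) = 0.10602
  −0.37·log₂(0.04) = 1.71823
  −0.55·log₂(0.25) = 1.10000
  −0.01·log₂(0.36) = 0.01474
H(P,Q) = 2.9390 bits.

2.9390 bits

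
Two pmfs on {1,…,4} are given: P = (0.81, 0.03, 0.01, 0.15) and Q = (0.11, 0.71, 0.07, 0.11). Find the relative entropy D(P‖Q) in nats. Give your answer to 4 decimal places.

1.5494 nats

D(P‖Q) = Σ p·ln(p/q).
  0.81·ln(0.81/0.11) = 1.61721
  0.03·ln(0.03/0.71) = -0.09492
  0.01·ln(0.01/0.07) = -0.01946
  0.15·ln(0.15/0.11) = 0.04652
D(P‖Q) = 1.5494 nats.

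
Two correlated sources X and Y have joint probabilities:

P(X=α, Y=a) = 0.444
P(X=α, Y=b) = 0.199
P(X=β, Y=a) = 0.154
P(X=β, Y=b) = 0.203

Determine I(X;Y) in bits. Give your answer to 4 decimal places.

0.0460 bits

Marginals: p(X) = (0.6430, 0.3570), p(Y) = (0.5980, 0.4020).
I(X;Y) = Σ p(x,y)·log₂[p(x,y)/(p(x)p(y))].
  (α,a): 0.444·log₂(1.1547) = 0.09214
  (α,b): 0.199·log₂(0.7699) = -0.07509
  (β,a): 0.154·log₂(0.7214) = -0.07257
  (β,b): 0.203·log₂(1.4145) = 0.10156
Sum = 0.0460 bits.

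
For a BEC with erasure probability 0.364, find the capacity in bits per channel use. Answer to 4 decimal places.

Binary erasure channel: capacity C = 1 − ε.
C = 1 − 0.364 = 0.6360 bits per channel use.

0.6360 bits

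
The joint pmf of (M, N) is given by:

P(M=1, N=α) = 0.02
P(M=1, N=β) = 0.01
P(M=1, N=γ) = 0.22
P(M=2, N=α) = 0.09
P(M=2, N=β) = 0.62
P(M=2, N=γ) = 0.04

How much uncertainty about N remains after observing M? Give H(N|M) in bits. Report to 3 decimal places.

0.775 bits

Marginals: p(M) = (0.2500, 0.7500), p(N) = (0.1100, 0.6300, 0.2600).
H(N|M) = Σ p(M) · H(N|M=·).
  M=1: p=0.2500, H(N|M=1) = 0.6396
  M=2: p=0.7500, H(N|M=2) = 0.8196
Weighted sum = 0.775 bits.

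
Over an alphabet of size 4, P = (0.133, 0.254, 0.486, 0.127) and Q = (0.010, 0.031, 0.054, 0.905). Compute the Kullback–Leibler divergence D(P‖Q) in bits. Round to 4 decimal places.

2.4481 bits

D(P‖Q) = Σ p·log₂(p/q).
  0.133·log₂(0.133/0.010) = 0.49654
  0.254·log₂(0.254/0.031) = 0.77076
  0.486·log₂(0.486/0.054) = 1.54058
  0.127·log₂(0.127/0.905) = -0.35980
D(P‖Q) = 2.4481 bits.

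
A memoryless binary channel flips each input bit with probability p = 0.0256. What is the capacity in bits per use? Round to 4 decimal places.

Binary symmetric channel: C = 1 − h₂(ε) where h₂ is the binary entropy function.
h₂(0.0256) = −0.0256·log₂0.0256 − 0.9744·log₂0.9744 = 0.1718.
C = 1 − 0.1718 = 0.8282 bits per channel use.

0.8282 bits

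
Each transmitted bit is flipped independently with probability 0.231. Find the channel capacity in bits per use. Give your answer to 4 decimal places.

0.2202 bits

Binary symmetric channel: C = 1 − h₂(ε) where h₂ is the binary entropy function.
h₂(0.231) = −0.231·log₂0.231 − 0.769·log₂0.769 = 0.7798.
C = 1 − 0.7798 = 0.2202 bits per channel use.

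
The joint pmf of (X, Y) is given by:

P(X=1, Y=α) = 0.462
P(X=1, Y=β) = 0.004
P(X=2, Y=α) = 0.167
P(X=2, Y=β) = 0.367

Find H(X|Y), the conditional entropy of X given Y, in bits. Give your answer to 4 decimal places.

0.5571 bits

Chain rule: H(X|Y) = H(X,Y) − H(Y).
Marginals: p(X) = (0.4660, 0.5340), p(Y) = (0.6290, 0.3710).
H(X,Y) = 1.5085 bits; H(Y) = 0.9514 bits.
H(X|Y) = 1.5085 − 0.9514 = 0.5571 bits.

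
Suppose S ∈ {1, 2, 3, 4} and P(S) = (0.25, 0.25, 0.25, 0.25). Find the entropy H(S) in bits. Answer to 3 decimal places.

H(S) = −Σ p·log₂ p.
  −(0.25)·log₂(0.25) = 0.5000
  −(0.25)·log₂(0.25) = 0.5000
  −(0.25)·log₂(0.25) = 0.5000
  −(0.25)·log₂(0.25) = 0.5000
Sum: 0.5000 + 0.5000 + 0.5000 + 0.5000 = 2.000 bits.

2.000 bits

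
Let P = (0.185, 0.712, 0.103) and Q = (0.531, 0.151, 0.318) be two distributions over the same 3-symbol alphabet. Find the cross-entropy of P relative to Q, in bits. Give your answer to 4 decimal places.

2.2811 bits

H(P,Q) = −Σ p·log₂ q.
  −0.185·log₂(0.531) = 0.16895
  −0.712·log₂(0.151) = 1.94189
  −0.103·log₂(0.318) = 0.17025
H(P,Q) = 2.2811 bits.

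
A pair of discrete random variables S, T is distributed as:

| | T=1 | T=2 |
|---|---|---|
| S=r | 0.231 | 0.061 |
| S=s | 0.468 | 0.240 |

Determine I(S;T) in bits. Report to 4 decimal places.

Marginals: p(S) = (0.2920, 0.7080), p(T) = (0.6990, 0.3010).
I(S;T) = H(S) + H(T) − H(S,T).
H(S) = 0.8713, H(T) = 0.8825, H(S,T) = 1.7413.
I(S;T) = 0.8713 + 0.8825 − 1.7413 = 0.0125 bits.

0.0125 bits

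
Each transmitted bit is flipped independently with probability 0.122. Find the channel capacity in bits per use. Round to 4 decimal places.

0.4649 bits

Binary symmetric channel: C = 1 − h₂(ε) where h₂ is the binary entropy function.
h₂(0.122) = −0.122·log₂0.122 − 0.878·log₂0.878 = 0.5351.
C = 1 − 0.5351 = 0.4649 bits per channel use.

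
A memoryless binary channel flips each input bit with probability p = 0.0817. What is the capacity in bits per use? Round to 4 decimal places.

0.5919 bits

Binary symmetric channel: C = 1 − h₂(ε) where h₂ is the binary entropy function.
h₂(0.0817) = −0.0817·log₂0.0817 − 0.9183·log₂0.9183 = 0.4081.
C = 1 − 0.4081 = 0.5919 bits per channel use.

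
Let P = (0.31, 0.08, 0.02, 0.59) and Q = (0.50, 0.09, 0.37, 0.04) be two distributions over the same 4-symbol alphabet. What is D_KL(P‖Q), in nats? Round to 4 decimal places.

1.3719 nats

D(P‖Q) = Σ p·ln(p/q).
  0.31·ln(0.31/0.50) = -0.14819
  0.08·ln(0.08/0.09) = -0.00942
  0.02·ln(0.02/0.37) = -0.05836
  0.59·ln(0.59/0.04) = 1.58783
D(P‖Q) = 1.3719 nats.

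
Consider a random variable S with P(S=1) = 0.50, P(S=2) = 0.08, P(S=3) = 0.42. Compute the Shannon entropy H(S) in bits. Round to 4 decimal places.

H(S) = −Σ p·log₂ p.
  −(0.50)·log₂(0.50) = 0.50000
  −(0.08)·log₂(0.08) = 0.29151
  −(0.42)·log₂(0.42) = 0.52565
Sum: 0.50000 + 0.29151 + 0.52565 = 1.3172 bits.

1.3172 bits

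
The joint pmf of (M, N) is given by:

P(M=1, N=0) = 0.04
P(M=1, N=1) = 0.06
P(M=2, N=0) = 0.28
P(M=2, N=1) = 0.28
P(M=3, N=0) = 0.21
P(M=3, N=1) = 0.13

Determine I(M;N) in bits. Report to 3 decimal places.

Marginals: p(M) = (0.1000, 0.5600, 0.3400), p(N) = (0.5300, 0.4700).
I(M;N) = H(M) + H(N) − H(M,N).
H(M) = 1.3298, H(N) = 0.9974, H(M,N) = 2.3132.
I(M;N) = 1.3298 + 0.9974 − 2.3132 = 0.014 bits.

0.014 bits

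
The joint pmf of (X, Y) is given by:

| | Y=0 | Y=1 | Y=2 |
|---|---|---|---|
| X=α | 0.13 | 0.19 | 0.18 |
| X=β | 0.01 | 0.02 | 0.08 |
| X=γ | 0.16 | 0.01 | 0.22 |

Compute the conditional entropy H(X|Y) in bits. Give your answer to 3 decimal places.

1.214 bits

Marginals: p(X) = (0.5000, 0.1100, 0.3900), p(Y) = (0.3000, 0.2200, 0.4800).
H(X|Y) = Σ p(Y) · H(X|Y=·).
  Y=0: p=0.3000, H(X|Y=0) = 1.1700
  Y=1: p=0.2200, H(X|Y=1) = 0.6999
  Y=2: p=0.4800, H(X|Y=2) = 1.4773
Weighted sum = 1.214 bits.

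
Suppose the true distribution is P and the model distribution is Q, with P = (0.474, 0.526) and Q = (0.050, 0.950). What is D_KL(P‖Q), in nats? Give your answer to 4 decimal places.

0.7552 nats

D(P‖Q) = Σ p·ln(p/q).
  0.474·ln(0.474/0.050) = 1.06611
  0.526·ln(0.526/0.950) = -0.31095
D(P‖Q) = 0.7552 nats.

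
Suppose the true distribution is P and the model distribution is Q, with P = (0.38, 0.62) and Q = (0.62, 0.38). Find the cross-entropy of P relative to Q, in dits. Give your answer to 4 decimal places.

0.3394 dits

H(P,Q) = −Σ p·log₁₀ q.
  −0.38·log₁₀(0.62) = 0.07889
  −0.62·log₁₀(0.38) = 0.26053
H(P,Q) = 0.3394 dits.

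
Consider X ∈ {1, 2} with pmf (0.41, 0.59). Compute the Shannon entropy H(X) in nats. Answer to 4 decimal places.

H(X) = −Σ p·ln p.
  −(0.41)·ln(0.41) = 0.36556
  −(0.59)·ln(0.59) = 0.31130
Sum: 0.36556 + 0.31130 = 0.6769 nats.

0.6769 nats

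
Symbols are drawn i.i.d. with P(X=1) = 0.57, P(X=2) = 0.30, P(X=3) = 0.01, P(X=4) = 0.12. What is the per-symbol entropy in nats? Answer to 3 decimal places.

0.982 nats

H(X) = −Σ p·ln p.
  −(0.57)·ln(0.57) = 0.3204
  −(0.30)·ln(0.30) = 0.3612
  −(0.01)·ln(0.01) = 0.0461
  −(0.12)·ln(0.12) = 0.2544
Sum: 0.3204 + 0.3612 + 0.0461 + 0.2544 = 0.982 nats.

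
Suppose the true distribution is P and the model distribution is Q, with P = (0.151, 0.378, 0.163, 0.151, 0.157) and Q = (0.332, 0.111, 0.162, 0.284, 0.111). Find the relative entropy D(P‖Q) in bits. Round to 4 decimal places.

0.4390 bits

D(P‖Q) = Σ p·log₂(p/q).
  0.151·log₂(0.151/0.332) = -0.17163
  0.378·log₂(0.378/0.111) = 0.66824
  0.163·log₂(0.163/0.162) = 0.00145
  0.151·log₂(0.151/0.284) = -0.13761
  0.157·log₂(0.157/0.111) = 0.07853
D(P‖Q) = 0.4390 bits.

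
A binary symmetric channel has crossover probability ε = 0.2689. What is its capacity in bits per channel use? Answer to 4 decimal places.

Binary symmetric channel: C = 1 − h₂(ε) where h₂ is the binary entropy function.
h₂(0.2689) = −0.2689·log₂0.2689 − 0.7311·log₂0.7311 = 0.8399.
C = 1 − 0.8399 = 0.1601 bits per channel use.

0.1601 bits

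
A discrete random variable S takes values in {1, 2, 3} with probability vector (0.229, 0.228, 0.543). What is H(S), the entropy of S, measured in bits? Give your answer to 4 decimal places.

1.4517 bits

H(S) = −Σ p·log₂ p.
  −(0.229)·log₂(0.229) = 0.48699
  −(0.228)·log₂(0.228) = 0.48630
  −(0.543)·log₂(0.543) = 0.47837
Sum: 0.48699 + 0.48630 + 0.47837 = 1.4517 bits.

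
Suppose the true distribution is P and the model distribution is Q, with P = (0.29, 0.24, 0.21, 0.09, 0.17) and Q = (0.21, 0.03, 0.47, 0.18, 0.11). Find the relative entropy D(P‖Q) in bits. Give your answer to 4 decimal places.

0.6277 bits

D(P‖Q) = Σ p·log₂(p/q).
  0.29·log₂(0.29/0.21) = 0.13504
  0.24·log₂(0.24/0.03) = 0.72000
  0.21·log₂(0.21/0.47) = -0.24408
  0.09·log₂(0.09/0.18) = -0.09000
  0.17·log₂(0.17/0.11) = 0.10677
D(P‖Q) = 0.6277 bits.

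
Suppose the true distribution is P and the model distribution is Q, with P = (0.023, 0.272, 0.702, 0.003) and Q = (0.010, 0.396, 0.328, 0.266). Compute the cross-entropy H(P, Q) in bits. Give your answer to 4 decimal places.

H(P,Q) = −Σ p·log₂ q.
  −0.023·log₂(0.010) = 0.15281
  −0.272·log₂(0.396) = 0.36351
  −0.702·log₂(0.328) = 1.12898
  −0.003·log₂(0.266) = 0.00573
H(P,Q) = 1.6510 bits.

1.6510 bits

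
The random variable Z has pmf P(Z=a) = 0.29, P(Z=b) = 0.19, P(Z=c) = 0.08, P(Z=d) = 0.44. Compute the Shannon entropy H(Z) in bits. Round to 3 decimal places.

H(Z) = −Σ p·log₂ p.
  −(0.29)·log₂(0.29) = 0.5179
  −(0.19)·log₂(0.19) = 0.4552
  −(0.08)·log₂(0.08) = 0.2915
  −(0.44)·log₂(0.44) = 0.5211
Sum: 0.5179 + 0.4552 + 0.2915 + 0.5211 = 1.786 bits.

1.786 bits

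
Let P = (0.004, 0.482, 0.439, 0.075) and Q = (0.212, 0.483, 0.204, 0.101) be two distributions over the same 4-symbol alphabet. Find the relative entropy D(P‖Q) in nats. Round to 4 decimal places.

D(P‖Q) = Σ p·ln(p/q).
  0.004·ln(0.004/0.212) = -0.01588
  0.482·ln(0.482/0.483) = -0.00100
  0.439·ln(0.439/0.204) = 0.33644
  0.075·ln(0.075/0.101) = -0.02232
D(P‖Q) = 0.2972 nats.

0.2972 nats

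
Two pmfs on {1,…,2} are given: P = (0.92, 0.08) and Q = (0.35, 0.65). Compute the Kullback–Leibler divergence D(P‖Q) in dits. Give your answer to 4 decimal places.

0.3134 dits

D(P‖Q) = Σ p·log₁₀(p/q).
  0.92·log₁₀(0.92/0.35) = 0.38614
  0.08·log₁₀(0.08/0.65) = -0.07279
D(P‖Q) = 0.3134 dits.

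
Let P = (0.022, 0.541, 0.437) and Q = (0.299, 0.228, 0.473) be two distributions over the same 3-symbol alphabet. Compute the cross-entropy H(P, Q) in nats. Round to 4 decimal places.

H(P,Q) = −Σ p·ln q.
  −0.022·ln(0.299) = 0.02656
  −0.541·ln(0.228) = 0.79982
  −0.437·ln(0.473) = 0.32716
H(P,Q) = 1.1535 nats.

1.1535 nats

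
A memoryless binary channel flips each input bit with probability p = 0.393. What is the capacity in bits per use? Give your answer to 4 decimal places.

0.0333 bits

Binary symmetric channel: C = 1 − h₂(ε) where h₂ is the binary entropy function.
h₂(0.393) = −0.393·log₂0.393 − 0.607·log₂0.607 = 0.9667.
C = 1 − 0.9667 = 0.0333 bits per channel use.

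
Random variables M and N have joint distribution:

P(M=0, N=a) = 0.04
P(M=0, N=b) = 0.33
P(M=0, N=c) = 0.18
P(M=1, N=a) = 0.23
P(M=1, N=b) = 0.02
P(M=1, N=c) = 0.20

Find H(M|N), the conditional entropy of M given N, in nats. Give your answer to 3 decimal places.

Chain rule: H(M|N) = H(M,N) − H(N).
Marginals: p(M) = (0.5500, 0.4500), p(N) = (0.2700, 0.3500, 0.3800).
H(M,N) = 1.5414 nats; H(N) = 1.0886 nats.
H(M|N) = 1.5414 − 1.0886 = 0.453 nats.

0.453 nats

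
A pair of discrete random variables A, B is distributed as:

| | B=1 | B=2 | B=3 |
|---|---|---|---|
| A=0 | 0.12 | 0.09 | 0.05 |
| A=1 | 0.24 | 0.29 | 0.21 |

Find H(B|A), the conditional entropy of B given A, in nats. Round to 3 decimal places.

Marginals: p(A) = (0.2600, 0.7400), p(B) = (0.3600, 0.3800, 0.2600).
H(B|A) = Σ p(A) · H(B|A=·).
  A=0: p=0.2600, H(B|A=0) = 1.0411
  A=1: p=0.7400, H(B|A=1) = 1.0897
Weighted sum = 1.077 nats.

1.077 nats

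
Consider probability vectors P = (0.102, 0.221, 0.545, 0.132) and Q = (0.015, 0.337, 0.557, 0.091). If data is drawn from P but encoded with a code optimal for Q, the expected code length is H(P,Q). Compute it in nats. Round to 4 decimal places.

H(P,Q) = −Σ p·ln q.
  −0.102·ln(0.015) = 0.42837
  −0.221·ln(0.337) = 0.24038
  −0.545·ln(0.557) = 0.31893
  −0.132·ln(0.091) = 0.31639
H(P,Q) = 1.3041 nats.

1.3041 nats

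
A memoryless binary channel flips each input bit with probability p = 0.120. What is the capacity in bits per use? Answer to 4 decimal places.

Binary symmetric channel: C = 1 − h₂(ε) where h₂ is the binary entropy function.
h₂(0.120) = −0.120·log₂0.120 − 0.880·log₂0.880 = 0.5294.
C = 1 − 0.5294 = 0.4706 bits per channel use.

0.4706 bits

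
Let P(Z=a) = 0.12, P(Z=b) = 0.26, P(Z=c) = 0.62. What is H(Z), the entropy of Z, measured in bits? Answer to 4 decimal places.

H(Z) = −Σ p·log₂ p.
  −(0.12)·log₂(0.12) = 0.36707
  −(0.26)·log₂(0.26) = 0.50529
  −(0.62)·log₂(0.62) = 0.42759
Sum: 0.36707 + 0.50529 + 0.42759 = 1.2999 bits.

1.2999 bits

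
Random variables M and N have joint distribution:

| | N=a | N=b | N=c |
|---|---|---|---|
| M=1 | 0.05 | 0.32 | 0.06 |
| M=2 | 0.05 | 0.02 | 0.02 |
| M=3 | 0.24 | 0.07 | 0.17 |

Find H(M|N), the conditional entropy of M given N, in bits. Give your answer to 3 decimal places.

1.068 bits

Marginals: p(M) = (0.4300, 0.0900, 0.4800), p(N) = (0.3400, 0.4100, 0.2500).
H(M|N) = Σ p(N) · H(M|N=·).
  N=a: p=0.3400, H(M|N=a) = 1.1681
  N=b: p=0.4100, H(M|N=b) = 0.9270
  N=c: p=0.2500, H(M|N=c) = 1.1640
Weighted sum = 1.068 bits.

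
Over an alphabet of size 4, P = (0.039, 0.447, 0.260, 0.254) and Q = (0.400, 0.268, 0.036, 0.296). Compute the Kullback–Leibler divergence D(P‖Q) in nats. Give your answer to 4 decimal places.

0.6131 nats

D(P‖Q) = Σ p·ln(p/q).
  0.039·ln(0.039/0.400) = -0.09079
  0.447·ln(0.447/0.268) = 0.22867
  0.260·ln(0.260/0.036) = 0.51406
  0.254·ln(0.254/0.296) = -0.03887
D(P‖Q) = 0.6131 nats.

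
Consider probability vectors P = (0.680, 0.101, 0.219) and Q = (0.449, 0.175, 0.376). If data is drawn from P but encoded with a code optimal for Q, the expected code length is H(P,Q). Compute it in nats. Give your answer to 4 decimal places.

H(P,Q) = −Σ p·ln q.
  −0.680·ln(0.449) = 0.54450
  −0.101·ln(0.175) = 0.17604
  −0.219·ln(0.376) = 0.21422
H(P,Q) = 0.9348 nats.

0.9348 nats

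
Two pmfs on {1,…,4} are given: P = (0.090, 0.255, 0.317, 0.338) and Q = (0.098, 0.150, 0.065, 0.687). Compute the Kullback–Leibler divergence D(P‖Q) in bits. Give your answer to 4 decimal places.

0.5629 bits

D(P‖Q) = Σ p·log₂(p/q).
  0.090·log₂(0.090/0.098) = -0.01106
  0.255·log₂(0.255/0.150) = 0.19521
  0.317·log₂(0.317/0.065) = 0.72465
  0.338·log₂(0.338/0.687) = -0.34587
D(P‖Q) = 0.5629 bits.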